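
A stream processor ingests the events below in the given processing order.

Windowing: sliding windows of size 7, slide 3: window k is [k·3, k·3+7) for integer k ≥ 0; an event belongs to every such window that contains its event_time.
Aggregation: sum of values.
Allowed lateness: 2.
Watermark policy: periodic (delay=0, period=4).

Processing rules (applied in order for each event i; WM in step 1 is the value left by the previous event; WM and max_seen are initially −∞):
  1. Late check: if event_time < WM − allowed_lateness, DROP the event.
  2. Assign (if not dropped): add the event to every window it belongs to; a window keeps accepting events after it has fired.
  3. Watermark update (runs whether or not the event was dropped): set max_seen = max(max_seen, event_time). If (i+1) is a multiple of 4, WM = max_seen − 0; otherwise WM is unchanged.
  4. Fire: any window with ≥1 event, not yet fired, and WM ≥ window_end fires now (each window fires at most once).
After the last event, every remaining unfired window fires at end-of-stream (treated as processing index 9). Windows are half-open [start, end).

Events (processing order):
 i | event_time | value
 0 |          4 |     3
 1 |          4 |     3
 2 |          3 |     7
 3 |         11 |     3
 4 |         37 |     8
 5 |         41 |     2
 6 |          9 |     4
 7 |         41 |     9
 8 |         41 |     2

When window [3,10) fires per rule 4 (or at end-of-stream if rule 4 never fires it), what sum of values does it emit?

13

i=0 t=4 v=3: → [3,10),[0,7); WM=−∞
i=1 t=4 v=3: → [3,10),[0,7); WM=−∞
i=2 t=3 v=7: → [3,10),[0,7); WM=−∞
i=3 t=11 v=3: → [9,16),[6,13); WM=11; [0,7) fires=13 [3,10) fires=13
i=4 t=37 v=8: → [36,43),[33,40); WM=11
i=5 t=41 v=2: → [39,46),[36,43); WM=11
i=6 t=9 v=4: → [9,16),[6,13),[3,10); WM=11
i=7 t=41 v=9: → [39,46),[36,43); WM=41; [6,13) fires=7 [9,16) fires=7 [33,40) fires=8
i=8 t=41 v=2: → [39,46),[36,43); WM=41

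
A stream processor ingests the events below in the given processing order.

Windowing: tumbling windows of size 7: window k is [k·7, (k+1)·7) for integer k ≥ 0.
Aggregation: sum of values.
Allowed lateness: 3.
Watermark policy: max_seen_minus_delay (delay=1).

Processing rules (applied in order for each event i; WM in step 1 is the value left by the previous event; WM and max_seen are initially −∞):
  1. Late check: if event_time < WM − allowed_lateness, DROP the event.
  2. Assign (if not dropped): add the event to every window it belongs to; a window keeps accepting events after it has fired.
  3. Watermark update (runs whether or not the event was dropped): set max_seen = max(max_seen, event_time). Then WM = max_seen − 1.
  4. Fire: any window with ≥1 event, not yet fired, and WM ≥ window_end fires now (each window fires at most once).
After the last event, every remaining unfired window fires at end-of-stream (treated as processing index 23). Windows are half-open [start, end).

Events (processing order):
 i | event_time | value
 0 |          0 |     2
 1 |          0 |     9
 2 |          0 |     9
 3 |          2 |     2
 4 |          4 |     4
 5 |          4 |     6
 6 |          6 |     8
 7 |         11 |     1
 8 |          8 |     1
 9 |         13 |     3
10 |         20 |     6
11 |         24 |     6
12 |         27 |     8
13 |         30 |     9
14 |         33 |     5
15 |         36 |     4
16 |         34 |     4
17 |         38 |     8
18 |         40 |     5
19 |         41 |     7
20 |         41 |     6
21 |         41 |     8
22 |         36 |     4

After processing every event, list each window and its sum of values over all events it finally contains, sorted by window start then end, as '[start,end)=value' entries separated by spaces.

i=0 t=0 v=2: → [0,7); WM=-1
i=1 t=0 v=9: → [0,7); WM=-1
i=2 t=0 v=9: → [0,7); WM=-1
i=3 t=2 v=2: → [0,7); WM=1
i=4 t=4 v=4: → [0,7); WM=3
i=5 t=4 v=6: → [0,7); WM=3
i=6 t=6 v=8: → [0,7); WM=5
i=7 t=11 v=1: → [7,14); WM=10; [0,7) fires=40
i=8 t=8 v=1: → [7,14); WM=10
i=9 t=13 v=3: → [7,14); WM=12
i=10 t=20 v=6: → [14,21); WM=19; [7,14) fires=5
i=11 t=24 v=6: → [21,28); WM=23; [14,21) fires=6
i=12 t=27 v=8: → [21,28); WM=26
i=13 t=30 v=9: → [28,35); WM=29; [21,28) fires=14
i=14 t=33 v=5: → [28,35); WM=32
i=15 t=36 v=4: → [35,42); WM=35; [28,35) fires=14
i=16 t=34 v=4: → [28,35); WM=35
i=17 t=38 v=8: → [35,42); WM=37
i=18 t=40 v=5: → [35,42); WM=39
i=19 t=41 v=7: → [35,42); WM=40
i=20 t=41 v=6: → [35,42); WM=40
i=21 t=41 v=8: → [35,42); WM=40
i=22 t=36 v=4: DROP (t<40-3); WM=40

[0,7)=40 [7,14)=5 [14,21)=6 [21,28)=14 [28,35)=18 [35,42)=38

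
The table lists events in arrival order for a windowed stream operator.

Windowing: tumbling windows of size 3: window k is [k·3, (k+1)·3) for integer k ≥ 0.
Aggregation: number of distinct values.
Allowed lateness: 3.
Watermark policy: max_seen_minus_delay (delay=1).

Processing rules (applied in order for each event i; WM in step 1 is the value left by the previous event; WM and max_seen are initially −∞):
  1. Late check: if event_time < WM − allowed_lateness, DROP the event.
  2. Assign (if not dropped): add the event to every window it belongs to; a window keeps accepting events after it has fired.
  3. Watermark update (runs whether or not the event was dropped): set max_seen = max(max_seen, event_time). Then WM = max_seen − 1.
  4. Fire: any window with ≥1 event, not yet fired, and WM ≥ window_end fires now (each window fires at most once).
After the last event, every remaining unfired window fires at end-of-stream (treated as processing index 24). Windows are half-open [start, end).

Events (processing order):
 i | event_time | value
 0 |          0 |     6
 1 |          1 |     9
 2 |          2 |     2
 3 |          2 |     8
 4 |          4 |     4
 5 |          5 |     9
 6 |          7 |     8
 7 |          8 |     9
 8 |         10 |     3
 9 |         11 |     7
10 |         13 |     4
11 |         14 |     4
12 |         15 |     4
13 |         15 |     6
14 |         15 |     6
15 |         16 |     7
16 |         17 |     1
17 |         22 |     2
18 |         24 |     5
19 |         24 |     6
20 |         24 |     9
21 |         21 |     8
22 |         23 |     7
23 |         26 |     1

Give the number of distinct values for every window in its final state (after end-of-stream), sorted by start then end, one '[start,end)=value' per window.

[0,3)=4 [3,6)=2 [6,9)=2 [9,12)=2 [12,15)=1 [15,18)=4 [21,24)=3 [24,27)=4

i=0 t=0 v=6: → [0,3); WM=-1
i=1 t=1 v=9: → [0,3); WM=0
i=2 t=2 v=2: → [0,3); WM=1
i=3 t=2 v=8: → [0,3); WM=1
i=4 t=4 v=4: → [3,6); WM=3; [0,3) fires=4
i=5 t=5 v=9: → [3,6); WM=4
i=6 t=7 v=8: → [6,9); WM=6; [3,6) fires=2
i=7 t=8 v=9: → [6,9); WM=7
i=8 t=10 v=3: → [9,12); WM=9; [6,9) fires=2
i=9 t=11 v=7: → [9,12); WM=10
i=10 t=13 v=4: → [12,15); WM=12; [9,12) fires=2
i=11 t=14 v=4: → [12,15); WM=13
i=12 t=15 v=4: → [15,18); WM=14
i=13 t=15 v=6: → [15,18); WM=14
i=14 t=15 v=6: → [15,18); WM=14
i=15 t=16 v=7: → [15,18); WM=15; [12,15) fires=1
i=16 t=17 v=1: → [15,18); WM=16
i=17 t=22 v=2: → [21,24); WM=21; [15,18) fires=4
i=18 t=24 v=5: → [24,27); WM=23
i=19 t=24 v=6: → [24,27); WM=23
i=20 t=24 v=9: → [24,27); WM=23
i=21 t=21 v=8: → [21,24); WM=23
i=22 t=23 v=7: → [21,24); WM=23
i=23 t=26 v=1: → [24,27); WM=25; [21,24) fires=3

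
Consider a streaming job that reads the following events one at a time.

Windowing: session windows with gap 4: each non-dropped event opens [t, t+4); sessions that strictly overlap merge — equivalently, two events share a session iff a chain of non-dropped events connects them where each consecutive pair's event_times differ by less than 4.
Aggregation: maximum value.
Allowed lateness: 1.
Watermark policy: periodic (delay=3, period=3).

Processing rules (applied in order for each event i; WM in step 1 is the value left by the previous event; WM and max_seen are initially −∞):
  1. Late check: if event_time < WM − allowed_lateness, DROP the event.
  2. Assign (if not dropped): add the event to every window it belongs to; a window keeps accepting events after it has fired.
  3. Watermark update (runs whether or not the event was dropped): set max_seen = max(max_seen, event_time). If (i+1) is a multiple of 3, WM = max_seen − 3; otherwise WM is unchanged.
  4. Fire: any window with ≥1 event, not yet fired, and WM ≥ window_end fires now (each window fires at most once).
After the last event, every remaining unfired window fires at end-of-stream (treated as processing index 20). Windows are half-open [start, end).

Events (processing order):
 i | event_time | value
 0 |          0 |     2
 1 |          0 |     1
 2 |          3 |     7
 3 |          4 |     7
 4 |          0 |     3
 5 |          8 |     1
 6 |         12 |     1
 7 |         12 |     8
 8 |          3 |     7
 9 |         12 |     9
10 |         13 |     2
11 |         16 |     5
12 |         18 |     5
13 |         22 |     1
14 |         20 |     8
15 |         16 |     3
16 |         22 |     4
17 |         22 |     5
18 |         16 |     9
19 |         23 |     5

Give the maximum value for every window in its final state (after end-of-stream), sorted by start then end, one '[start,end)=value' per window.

i=0 t=0 v=2: → [0,4); WM=−∞
i=1 t=0 v=1: → [0,4); WM=−∞
i=2 t=3 v=7: → [0,7); WM=0
i=3 t=4 v=7: → [0,8); WM=0
i=4 t=0 v=3: → [0,8); WM=0
i=5 t=8 v=1: → [8,12); WM=5
i=6 t=12 v=1: → [12,16); WM=5
i=7 t=12 v=8: → [12,16); WM=5
i=8 t=3 v=7: DROP (t<5-1); WM=9
i=9 t=12 v=9: → [12,16); WM=9
i=10 t=13 v=2: → [12,17); WM=9
i=11 t=16 v=5: → [12,20); WM=13
i=12 t=18 v=5: → [12,22); WM=13
i=13 t=22 v=1: → [22,26); WM=13
i=14 t=20 v=8: → [12,26); WM=19
i=15 t=16 v=3: DROP (t<19-1); WM=19
i=16 t=22 v=4: → [12,26); WM=19
i=17 t=22 v=5: → [12,26); WM=19
i=18 t=16 v=9: DROP (t<19-1); WM=19
i=19 t=23 v=5: → [12,27); WM=19

[0,8)=7 [8,12)=1 [12,27)=9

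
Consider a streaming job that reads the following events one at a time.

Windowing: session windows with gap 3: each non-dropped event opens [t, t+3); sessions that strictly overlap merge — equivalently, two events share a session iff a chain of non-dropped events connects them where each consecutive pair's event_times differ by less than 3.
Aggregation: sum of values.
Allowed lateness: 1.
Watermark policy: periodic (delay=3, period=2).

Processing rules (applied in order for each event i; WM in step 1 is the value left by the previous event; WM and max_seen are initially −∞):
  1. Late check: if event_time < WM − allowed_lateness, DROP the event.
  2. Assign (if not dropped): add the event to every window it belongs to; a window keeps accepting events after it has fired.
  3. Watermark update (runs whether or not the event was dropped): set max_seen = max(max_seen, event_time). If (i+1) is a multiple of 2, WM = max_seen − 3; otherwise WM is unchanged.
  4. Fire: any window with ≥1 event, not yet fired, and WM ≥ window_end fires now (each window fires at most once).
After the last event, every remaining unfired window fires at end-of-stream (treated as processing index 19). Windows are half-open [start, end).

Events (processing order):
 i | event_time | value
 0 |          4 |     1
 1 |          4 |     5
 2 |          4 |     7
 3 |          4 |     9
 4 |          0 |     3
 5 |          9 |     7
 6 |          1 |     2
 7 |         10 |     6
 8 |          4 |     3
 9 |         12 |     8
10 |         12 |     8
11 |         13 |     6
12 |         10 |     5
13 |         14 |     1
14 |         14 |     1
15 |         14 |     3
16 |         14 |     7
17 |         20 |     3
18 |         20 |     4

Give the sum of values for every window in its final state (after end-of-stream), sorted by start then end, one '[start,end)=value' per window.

[0,3)=3 [4,7)=22 [9,17)=52 [20,23)=7

i=0 t=4 v=1: → [4,7); WM=−∞
i=1 t=4 v=5: → [4,7); WM=1
i=2 t=4 v=7: → [4,7); WM=1
i=3 t=4 v=9: → [4,7); WM=1
i=4 t=0 v=3: → [0,3); WM=1
i=5 t=9 v=7: → [9,12); WM=6
i=6 t=1 v=2: DROP (t<6-1); WM=6
i=7 t=10 v=6: → [9,13); WM=7
i=8 t=4 v=3: DROP (t<7-1); WM=7
i=9 t=12 v=8: → [9,15); WM=9
i=10 t=12 v=8: → [9,15); WM=9
i=11 t=13 v=6: → [9,16); WM=10
i=12 t=10 v=5: → [9,16); WM=10
i=13 t=14 v=1: → [9,17); WM=11
i=14 t=14 v=1: → [9,17); WM=11
i=15 t=14 v=3: → [9,17); WM=11
i=16 t=14 v=7: → [9,17); WM=11
i=17 t=20 v=3: → [20,23); WM=17
i=18 t=20 v=4: → [20,23); WM=17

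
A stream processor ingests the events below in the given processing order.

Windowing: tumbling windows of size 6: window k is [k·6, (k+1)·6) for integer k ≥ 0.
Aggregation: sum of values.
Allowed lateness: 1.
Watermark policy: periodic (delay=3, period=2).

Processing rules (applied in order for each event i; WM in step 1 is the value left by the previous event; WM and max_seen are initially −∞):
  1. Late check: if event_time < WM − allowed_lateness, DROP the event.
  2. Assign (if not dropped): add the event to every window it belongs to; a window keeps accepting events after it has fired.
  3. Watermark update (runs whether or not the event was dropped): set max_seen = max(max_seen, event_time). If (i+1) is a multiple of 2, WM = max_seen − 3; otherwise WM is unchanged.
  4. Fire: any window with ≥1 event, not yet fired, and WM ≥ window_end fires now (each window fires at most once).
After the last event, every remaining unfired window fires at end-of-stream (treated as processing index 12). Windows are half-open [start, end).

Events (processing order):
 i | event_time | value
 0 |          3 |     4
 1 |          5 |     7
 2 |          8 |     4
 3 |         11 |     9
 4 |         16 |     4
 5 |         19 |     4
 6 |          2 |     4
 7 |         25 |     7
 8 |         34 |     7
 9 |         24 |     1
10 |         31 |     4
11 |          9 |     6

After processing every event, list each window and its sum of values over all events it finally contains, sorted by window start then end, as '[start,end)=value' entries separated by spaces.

[0,6)=11 [6,12)=13 [12,18)=4 [18,24)=4 [24,30)=8 [30,36)=11

i=0 t=3 v=4: → [0,6); WM=−∞
i=1 t=5 v=7: → [0,6); WM=2
i=2 t=8 v=4: → [6,12); WM=2
i=3 t=11 v=9: → [6,12); WM=8; [0,6) fires=11
i=4 t=16 v=4: → [12,18); WM=8
i=5 t=19 v=4: → [18,24); WM=16; [6,12) fires=13
i=6 t=2 v=4: DROP (t<16-1); WM=16
i=7 t=25 v=7: → [24,30); WM=22; [12,18) fires=4
i=8 t=34 v=7: → [30,36); WM=22
i=9 t=24 v=1: → [24,30); WM=31; [18,24) fires=4 [24,30) fires=8
i=10 t=31 v=4: → [30,36); WM=31
i=11 t=9 v=6: DROP (t<31-1); WM=31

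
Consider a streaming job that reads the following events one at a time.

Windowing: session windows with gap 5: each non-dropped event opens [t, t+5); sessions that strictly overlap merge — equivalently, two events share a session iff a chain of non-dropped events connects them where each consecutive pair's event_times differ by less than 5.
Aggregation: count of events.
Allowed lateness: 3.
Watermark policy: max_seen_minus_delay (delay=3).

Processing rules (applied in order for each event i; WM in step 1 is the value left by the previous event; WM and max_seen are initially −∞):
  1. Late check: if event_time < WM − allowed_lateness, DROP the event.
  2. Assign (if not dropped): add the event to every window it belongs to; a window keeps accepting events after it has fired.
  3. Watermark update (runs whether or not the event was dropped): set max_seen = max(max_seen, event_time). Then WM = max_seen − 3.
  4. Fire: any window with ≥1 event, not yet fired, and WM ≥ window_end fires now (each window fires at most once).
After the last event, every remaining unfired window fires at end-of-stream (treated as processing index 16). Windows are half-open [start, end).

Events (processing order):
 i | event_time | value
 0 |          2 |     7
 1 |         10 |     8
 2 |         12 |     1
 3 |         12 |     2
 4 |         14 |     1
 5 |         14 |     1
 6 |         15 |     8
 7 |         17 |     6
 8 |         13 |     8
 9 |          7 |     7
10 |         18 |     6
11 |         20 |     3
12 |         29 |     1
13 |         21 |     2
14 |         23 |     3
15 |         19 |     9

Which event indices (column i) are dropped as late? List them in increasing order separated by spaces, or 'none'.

9 13 15

i=0 t=2 v=7: → [2,7); WM=-1
i=1 t=10 v=8: → [10,15); WM=7
i=2 t=12 v=1: → [10,17); WM=9
i=3 t=12 v=2: → [10,17); WM=9
i=4 t=14 v=1: → [10,19); WM=11
i=5 t=14 v=1: → [10,19); WM=11
i=6 t=15 v=8: → [10,20); WM=12
i=7 t=17 v=6: → [10,22); WM=14
i=8 t=13 v=8: → [10,22); WM=14
i=9 t=7 v=7: DROP (t<14-3); WM=14
i=10 t=18 v=6: → [10,23); WM=15
i=11 t=20 v=3: → [10,25); WM=17
i=12 t=29 v=1: → [29,34); WM=26
i=13 t=21 v=2: DROP (t<26-3); WM=26
i=14 t=23 v=3: → [10,28); WM=26
i=15 t=19 v=9: DROP (t<26-3); WM=26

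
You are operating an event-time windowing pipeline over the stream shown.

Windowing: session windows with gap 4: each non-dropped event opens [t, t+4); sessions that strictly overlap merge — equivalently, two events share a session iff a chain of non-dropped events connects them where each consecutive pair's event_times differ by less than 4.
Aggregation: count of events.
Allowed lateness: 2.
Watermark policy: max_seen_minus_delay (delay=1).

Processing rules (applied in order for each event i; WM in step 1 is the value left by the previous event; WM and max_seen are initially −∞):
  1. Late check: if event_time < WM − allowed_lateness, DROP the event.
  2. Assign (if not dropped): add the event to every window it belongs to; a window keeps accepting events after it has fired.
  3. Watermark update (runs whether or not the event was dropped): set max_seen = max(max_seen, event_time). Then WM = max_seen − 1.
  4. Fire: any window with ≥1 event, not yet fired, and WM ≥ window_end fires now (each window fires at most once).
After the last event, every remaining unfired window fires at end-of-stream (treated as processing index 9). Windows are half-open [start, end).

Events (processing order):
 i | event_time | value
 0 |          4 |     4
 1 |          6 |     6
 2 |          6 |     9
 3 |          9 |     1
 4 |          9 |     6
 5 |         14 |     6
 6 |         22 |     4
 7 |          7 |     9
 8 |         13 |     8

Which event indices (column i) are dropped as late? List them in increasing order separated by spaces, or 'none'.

i=0 t=4 v=4: → [4,8); WM=3
i=1 t=6 v=6: → [4,10); WM=5
i=2 t=6 v=9: → [4,10); WM=5
i=3 t=9 v=1: → [4,13); WM=8
i=4 t=9 v=6: → [4,13); WM=8
i=5 t=14 v=6: → [14,18); WM=13
i=6 t=22 v=4: → [22,26); WM=21
i=7 t=7 v=9: DROP (t<21-2); WM=21
i=8 t=13 v=8: DROP (t<21-2); WM=21

7 8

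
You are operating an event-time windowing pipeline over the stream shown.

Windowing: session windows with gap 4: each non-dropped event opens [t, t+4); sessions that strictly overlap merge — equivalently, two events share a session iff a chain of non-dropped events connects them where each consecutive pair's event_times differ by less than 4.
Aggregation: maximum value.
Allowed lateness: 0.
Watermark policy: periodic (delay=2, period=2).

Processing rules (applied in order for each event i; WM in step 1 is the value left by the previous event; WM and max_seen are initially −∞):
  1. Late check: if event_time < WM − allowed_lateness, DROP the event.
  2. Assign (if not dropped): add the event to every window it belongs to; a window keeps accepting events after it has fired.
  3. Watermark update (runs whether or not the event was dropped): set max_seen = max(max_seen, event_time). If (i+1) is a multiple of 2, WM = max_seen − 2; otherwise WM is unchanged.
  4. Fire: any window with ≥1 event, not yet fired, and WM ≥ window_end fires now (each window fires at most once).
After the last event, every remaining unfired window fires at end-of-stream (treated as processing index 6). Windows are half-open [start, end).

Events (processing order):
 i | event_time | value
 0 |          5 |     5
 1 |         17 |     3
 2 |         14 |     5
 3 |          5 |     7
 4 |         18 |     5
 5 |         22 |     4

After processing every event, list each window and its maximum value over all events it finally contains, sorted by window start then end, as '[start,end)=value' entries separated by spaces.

[5,9)=5 [17,22)=5 [22,26)=4

i=0 t=5 v=5: → [5,9); WM=−∞
i=1 t=17 v=3: → [17,21); WM=15
i=2 t=14 v=5: DROP (t<15-0); WM=15
i=3 t=5 v=7: DROP (t<15-0); WM=15
i=4 t=18 v=5: → [17,22); WM=15
i=5 t=22 v=4: → [22,26); WM=20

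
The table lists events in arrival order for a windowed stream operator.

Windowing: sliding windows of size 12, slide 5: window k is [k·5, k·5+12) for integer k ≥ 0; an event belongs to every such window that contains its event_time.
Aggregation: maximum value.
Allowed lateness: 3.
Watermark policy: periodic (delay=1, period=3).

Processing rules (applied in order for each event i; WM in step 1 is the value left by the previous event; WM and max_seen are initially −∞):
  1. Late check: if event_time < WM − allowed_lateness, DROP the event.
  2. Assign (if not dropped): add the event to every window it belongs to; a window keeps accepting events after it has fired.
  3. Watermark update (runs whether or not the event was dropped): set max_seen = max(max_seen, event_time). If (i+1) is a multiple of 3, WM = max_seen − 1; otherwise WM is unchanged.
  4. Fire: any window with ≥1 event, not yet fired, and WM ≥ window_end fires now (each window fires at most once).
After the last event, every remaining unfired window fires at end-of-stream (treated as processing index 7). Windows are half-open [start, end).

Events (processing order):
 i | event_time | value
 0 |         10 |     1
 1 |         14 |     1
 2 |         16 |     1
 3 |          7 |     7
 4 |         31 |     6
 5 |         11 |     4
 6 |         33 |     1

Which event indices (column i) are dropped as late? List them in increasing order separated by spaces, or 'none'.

3 5

i=0 t=10 v=1: → [10,22),[5,17),[0,12); WM=−∞
i=1 t=14 v=1: → [10,22),[5,17); WM=−∞
i=2 t=16 v=1: → [15,27),[10,22),[5,17); WM=15; [0,12) fires=1
i=3 t=7 v=7: DROP (t<15-3); WM=15
i=4 t=31 v=6: → [30,42),[25,37),[20,32); WM=15
i=5 t=11 v=4: DROP (t<15-3); WM=30; [5,17) fires=1 [10,22) fires=1 [15,27) fires=1
i=6 t=33 v=1: → [30,42),[25,37); WM=30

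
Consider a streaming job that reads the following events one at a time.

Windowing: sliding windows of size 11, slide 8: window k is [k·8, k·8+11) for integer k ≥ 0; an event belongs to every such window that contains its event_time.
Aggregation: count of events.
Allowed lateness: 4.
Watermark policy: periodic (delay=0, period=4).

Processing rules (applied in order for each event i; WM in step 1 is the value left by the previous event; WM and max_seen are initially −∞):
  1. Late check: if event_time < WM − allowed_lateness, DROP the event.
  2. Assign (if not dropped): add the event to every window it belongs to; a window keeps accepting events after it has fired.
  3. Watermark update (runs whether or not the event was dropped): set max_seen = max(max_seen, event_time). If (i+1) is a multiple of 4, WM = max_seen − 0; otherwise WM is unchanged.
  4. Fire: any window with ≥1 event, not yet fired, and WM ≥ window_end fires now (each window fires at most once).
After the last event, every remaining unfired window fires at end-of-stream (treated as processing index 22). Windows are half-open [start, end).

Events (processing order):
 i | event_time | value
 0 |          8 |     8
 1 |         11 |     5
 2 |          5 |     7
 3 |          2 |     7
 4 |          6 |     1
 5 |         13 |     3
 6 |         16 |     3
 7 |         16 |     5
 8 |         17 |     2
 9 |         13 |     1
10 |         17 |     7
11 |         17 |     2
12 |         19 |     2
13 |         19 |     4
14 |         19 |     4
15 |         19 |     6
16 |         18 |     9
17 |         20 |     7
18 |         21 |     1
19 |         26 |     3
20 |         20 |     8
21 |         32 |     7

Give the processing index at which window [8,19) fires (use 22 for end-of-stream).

15

i=0 t=8 v=8: → [8,19),[0,11); WM=−∞
i=1 t=11 v=5: → [8,19); WM=−∞
i=2 t=5 v=7: → [0,11); WM=−∞
i=3 t=2 v=7: → [0,11); WM=11; [0,11) fires=3
i=4 t=6 v=1: DROP (t<11-4); WM=11
i=5 t=13 v=3: → [8,19); WM=11
i=6 t=16 v=3: → [16,27),[8,19); WM=11
i=7 t=16 v=5: → [16,27),[8,19); WM=16
i=8 t=17 v=2: → [16,27),[8,19); WM=16
i=9 t=13 v=1: → [8,19); WM=16
i=10 t=17 v=7: → [16,27),[8,19); WM=16
i=11 t=17 v=2: → [16,27),[8,19); WM=17
i=12 t=19 v=2: → [16,27); WM=17
i=13 t=19 v=4: → [16,27); WM=17
i=14 t=19 v=4: → [16,27); WM=17
i=15 t=19 v=6: → [16,27); WM=19; [8,19) fires=9
i=16 t=18 v=9: → [16,27),[8,19); WM=19
i=17 t=20 v=7: → [16,27); WM=19
i=18 t=21 v=1: → [16,27); WM=19
i=19 t=26 v=3: → [24,35),[16,27); WM=26
i=20 t=20 v=8: DROP (t<26-4); WM=26
i=21 t=32 v=7: → [32,43),[24,35); WM=26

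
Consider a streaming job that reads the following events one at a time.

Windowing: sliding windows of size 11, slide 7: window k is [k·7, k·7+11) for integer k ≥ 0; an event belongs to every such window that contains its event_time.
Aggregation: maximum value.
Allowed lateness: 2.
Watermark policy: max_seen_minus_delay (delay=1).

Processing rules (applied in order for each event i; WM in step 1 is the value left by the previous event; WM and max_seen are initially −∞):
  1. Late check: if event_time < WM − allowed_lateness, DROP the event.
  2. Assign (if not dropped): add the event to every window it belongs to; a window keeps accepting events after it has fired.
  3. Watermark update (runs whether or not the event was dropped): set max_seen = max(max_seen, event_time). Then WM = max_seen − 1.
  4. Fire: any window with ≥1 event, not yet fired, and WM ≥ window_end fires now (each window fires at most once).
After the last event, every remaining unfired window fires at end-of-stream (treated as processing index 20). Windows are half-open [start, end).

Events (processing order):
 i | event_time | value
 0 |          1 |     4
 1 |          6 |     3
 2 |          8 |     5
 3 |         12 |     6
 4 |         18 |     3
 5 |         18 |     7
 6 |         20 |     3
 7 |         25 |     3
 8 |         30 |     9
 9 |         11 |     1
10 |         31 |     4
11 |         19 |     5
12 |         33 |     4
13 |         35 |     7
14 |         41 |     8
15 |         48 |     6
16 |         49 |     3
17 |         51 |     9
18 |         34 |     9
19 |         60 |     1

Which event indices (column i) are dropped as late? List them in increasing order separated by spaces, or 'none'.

i=0 t=1 v=4: → [0,11); WM=0
i=1 t=6 v=3: → [0,11); WM=5
i=2 t=8 v=5: → [7,18),[0,11); WM=7
i=3 t=12 v=6: → [7,18); WM=11; [0,11) fires=5
i=4 t=18 v=3: → [14,25); WM=17
i=5 t=18 v=7: → [14,25); WM=17
i=6 t=20 v=3: → [14,25); WM=19; [7,18) fires=6
i=7 t=25 v=3: → [21,32); WM=24
i=8 t=30 v=9: → [28,39),[21,32); WM=29; [14,25) fires=7
i=9 t=11 v=1: DROP (t<29-2); WM=29
i=10 t=31 v=4: → [28,39),[21,32); WM=30
i=11 t=19 v=5: DROP (t<30-2); WM=30
i=12 t=33 v=4: → [28,39); WM=32; [21,32) fires=9
i=13 t=35 v=7: → [35,46),[28,39); WM=34
i=14 t=41 v=8: → [35,46); WM=40; [28,39) fires=9
i=15 t=48 v=6: → [42,53); WM=47; [35,46) fires=8
i=16 t=49 v=3: → [49,60),[42,53); WM=48
i=17 t=51 v=9: → [49,60),[42,53); WM=50
i=18 t=34 v=9: DROP (t<50-2); WM=50
i=19 t=60 v=1: → [56,67); WM=59; [42,53) fires=9

9 11 18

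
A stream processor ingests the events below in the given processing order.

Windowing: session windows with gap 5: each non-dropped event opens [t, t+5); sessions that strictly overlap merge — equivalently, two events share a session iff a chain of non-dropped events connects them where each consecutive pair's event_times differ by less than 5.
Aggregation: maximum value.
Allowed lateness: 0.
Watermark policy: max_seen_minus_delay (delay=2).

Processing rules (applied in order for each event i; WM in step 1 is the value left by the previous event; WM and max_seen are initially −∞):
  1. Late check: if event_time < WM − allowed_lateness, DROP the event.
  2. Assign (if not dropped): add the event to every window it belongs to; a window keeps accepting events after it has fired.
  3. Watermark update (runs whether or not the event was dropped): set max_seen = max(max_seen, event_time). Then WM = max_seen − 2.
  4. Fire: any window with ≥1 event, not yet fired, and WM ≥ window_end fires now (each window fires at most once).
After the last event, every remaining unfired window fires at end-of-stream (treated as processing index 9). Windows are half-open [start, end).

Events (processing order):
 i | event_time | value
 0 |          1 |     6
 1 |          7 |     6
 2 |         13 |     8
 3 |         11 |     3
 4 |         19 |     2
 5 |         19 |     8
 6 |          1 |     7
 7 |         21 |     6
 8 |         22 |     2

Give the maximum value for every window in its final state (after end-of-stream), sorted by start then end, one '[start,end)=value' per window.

[1,6)=6 [7,18)=8 [19,27)=8

i=0 t=1 v=6: → [1,6); WM=-1
i=1 t=7 v=6: → [7,12); WM=5
i=2 t=13 v=8: → [13,18); WM=11
i=3 t=11 v=3: → [7,18); WM=11
i=4 t=19 v=2: → [19,24); WM=17
i=5 t=19 v=8: → [19,24); WM=17
i=6 t=1 v=7: DROP (t<17-0); WM=17
i=7 t=21 v=6: → [19,26); WM=19
i=8 t=22 v=2: → [19,27); WM=20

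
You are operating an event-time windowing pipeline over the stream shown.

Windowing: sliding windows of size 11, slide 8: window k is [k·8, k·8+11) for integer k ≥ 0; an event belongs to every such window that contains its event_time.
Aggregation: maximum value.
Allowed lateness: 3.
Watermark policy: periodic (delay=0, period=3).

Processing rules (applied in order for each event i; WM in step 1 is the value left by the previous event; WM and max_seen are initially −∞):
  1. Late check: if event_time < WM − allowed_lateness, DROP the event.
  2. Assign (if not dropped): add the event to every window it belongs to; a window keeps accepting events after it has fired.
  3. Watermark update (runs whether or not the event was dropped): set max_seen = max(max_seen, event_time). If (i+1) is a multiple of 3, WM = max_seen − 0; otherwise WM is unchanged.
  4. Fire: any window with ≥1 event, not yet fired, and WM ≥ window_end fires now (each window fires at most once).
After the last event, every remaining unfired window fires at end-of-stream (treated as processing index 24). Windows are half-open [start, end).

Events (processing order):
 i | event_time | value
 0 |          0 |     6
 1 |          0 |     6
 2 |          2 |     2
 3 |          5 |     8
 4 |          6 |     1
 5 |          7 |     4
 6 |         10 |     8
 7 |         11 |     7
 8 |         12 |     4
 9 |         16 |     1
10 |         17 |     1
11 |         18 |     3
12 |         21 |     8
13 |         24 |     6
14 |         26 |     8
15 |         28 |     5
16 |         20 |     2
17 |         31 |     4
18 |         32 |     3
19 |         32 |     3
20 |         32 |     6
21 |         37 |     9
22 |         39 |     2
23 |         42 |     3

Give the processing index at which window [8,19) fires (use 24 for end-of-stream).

i=0 t=0 v=6: → [0,11); WM=−∞
i=1 t=0 v=6: → [0,11); WM=−∞
i=2 t=2 v=2: → [0,11); WM=2
i=3 t=5 v=8: → [0,11); WM=2
i=4 t=6 v=1: → [0,11); WM=2
i=5 t=7 v=4: → [0,11); WM=7
i=6 t=10 v=8: → [8,19),[0,11); WM=7
i=7 t=11 v=7: → [8,19); WM=7
i=8 t=12 v=4: → [8,19); WM=12; [0,11) fires=8
i=9 t=16 v=1: → [16,27),[8,19); WM=12
i=10 t=17 v=1: → [16,27),[8,19); WM=12
i=11 t=18 v=3: → [16,27),[8,19); WM=18
i=12 t=21 v=8: → [16,27); WM=18
i=13 t=24 v=6: → [24,35),[16,27); WM=18
i=14 t=26 v=8: → [24,35),[16,27); WM=26; [8,19) fires=8
i=15 t=28 v=5: → [24,35); WM=26
i=16 t=20 v=2: DROP (t<26-3); WM=26
i=17 t=31 v=4: → [24,35); WM=31; [16,27) fires=8
i=18 t=32 v=3: → [32,43),[24,35); WM=31
i=19 t=32 v=3: → [32,43),[24,35); WM=31
i=20 t=32 v=6: → [32,43),[24,35); WM=32
i=21 t=37 v=9: → [32,43); WM=32
i=22 t=39 v=2: → [32,43); WM=32
i=23 t=42 v=3: → [40,51),[32,43); WM=42; [24,35) fires=8

14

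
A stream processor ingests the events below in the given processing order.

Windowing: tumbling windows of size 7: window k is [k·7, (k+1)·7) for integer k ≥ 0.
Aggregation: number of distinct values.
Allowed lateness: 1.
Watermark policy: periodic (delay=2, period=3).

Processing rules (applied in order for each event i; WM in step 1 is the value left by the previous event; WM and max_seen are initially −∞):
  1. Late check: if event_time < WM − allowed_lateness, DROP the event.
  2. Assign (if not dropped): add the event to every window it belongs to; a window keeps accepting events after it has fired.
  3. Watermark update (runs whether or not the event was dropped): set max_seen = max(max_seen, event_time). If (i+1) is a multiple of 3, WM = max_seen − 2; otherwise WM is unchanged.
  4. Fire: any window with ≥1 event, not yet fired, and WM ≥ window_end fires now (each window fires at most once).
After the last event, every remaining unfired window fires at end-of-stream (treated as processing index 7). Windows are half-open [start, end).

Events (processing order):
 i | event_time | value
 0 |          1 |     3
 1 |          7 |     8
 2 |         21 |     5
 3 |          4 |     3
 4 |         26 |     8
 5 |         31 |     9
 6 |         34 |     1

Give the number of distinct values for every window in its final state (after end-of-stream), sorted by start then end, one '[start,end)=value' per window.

i=0 t=1 v=3: → [0,7); WM=−∞
i=1 t=7 v=8: → [7,14); WM=−∞
i=2 t=21 v=5: → [21,28); WM=19; [0,7) fires=1 [7,14) fires=1
i=3 t=4 v=3: DROP (t<19-1); WM=19
i=4 t=26 v=8: → [21,28); WM=19
i=5 t=31 v=9: → [28,35); WM=29; [21,28) fires=2
i=6 t=34 v=1: → [28,35); WM=29

[0,7)=1 [7,14)=1 [21,28)=2 [28,35)=2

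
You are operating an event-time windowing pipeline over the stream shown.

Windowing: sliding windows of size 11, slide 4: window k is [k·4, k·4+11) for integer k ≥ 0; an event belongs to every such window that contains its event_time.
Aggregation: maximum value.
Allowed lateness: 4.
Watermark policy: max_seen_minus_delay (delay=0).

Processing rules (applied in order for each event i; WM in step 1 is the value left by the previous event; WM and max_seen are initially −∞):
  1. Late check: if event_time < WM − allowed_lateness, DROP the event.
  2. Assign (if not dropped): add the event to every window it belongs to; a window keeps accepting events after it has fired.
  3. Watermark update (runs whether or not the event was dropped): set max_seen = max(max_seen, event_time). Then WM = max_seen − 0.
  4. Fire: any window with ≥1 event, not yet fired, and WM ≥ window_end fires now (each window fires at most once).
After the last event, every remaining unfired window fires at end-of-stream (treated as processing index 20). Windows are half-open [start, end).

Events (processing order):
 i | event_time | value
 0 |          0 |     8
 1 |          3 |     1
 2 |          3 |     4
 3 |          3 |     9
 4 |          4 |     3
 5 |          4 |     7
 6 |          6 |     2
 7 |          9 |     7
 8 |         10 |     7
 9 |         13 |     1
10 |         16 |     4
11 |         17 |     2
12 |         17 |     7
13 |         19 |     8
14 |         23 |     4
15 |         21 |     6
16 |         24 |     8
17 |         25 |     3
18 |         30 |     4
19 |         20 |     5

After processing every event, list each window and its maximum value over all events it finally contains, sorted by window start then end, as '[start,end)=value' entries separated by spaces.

[0,11)=9 [4,15)=7 [8,19)=7 [12,23)=8 [16,27)=8 [20,31)=8 [24,35)=8 [28,39)=4

i=0 t=0 v=8: → [0,11); WM=0
i=1 t=3 v=1: → [0,11); WM=3
i=2 t=3 v=4: → [0,11); WM=3
i=3 t=3 v=9: → [0,11); WM=3
i=4 t=4 v=3: → [4,15),[0,11); WM=4
i=5 t=4 v=7: → [4,15),[0,11); WM=4
i=6 t=6 v=2: → [4,15),[0,11); WM=6
i=7 t=9 v=7: → [8,19),[4,15),[0,11); WM=9
i=8 t=10 v=7: → [8,19),[4,15),[0,11); WM=10
i=9 t=13 v=1: → [12,23),[8,19),[4,15); WM=13; [0,11) fires=9
i=10 t=16 v=4: → [16,27),[12,23),[8,19); WM=16; [4,15) fires=7
i=11 t=17 v=2: → [16,27),[12,23),[8,19); WM=17
i=12 t=17 v=7: → [16,27),[12,23),[8,19); WM=17
i=13 t=19 v=8: → [16,27),[12,23); WM=19; [8,19) fires=7
i=14 t=23 v=4: → [20,31),[16,27); WM=23; [12,23) fires=8
i=15 t=21 v=6: → [20,31),[16,27),[12,23); WM=23
i=16 t=24 v=8: → [24,35),[20,31),[16,27); WM=24
i=17 t=25 v=3: → [24,35),[20,31),[16,27); WM=25
i=18 t=30 v=4: → [28,39),[24,35),[20,31); WM=30; [16,27) fires=8
i=19 t=20 v=5: DROP (t<30-4); WM=30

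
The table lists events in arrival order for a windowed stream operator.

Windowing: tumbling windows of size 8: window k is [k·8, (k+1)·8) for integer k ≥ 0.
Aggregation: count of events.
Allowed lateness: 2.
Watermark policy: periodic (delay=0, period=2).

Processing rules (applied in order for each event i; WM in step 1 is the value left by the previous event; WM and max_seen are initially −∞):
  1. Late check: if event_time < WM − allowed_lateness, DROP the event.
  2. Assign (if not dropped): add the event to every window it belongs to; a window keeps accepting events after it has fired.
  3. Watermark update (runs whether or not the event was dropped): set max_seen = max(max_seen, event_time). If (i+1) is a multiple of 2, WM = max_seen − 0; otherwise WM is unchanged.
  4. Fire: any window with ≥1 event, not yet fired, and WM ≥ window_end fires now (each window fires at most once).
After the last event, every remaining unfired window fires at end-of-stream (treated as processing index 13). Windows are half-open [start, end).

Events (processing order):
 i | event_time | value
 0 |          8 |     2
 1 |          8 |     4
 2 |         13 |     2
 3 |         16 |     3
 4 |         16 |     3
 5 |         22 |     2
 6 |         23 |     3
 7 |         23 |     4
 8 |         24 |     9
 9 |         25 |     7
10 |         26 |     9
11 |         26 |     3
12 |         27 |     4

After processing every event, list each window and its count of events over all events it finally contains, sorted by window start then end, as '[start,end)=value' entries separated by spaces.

[8,16)=3 [16,24)=5 [24,32)=5

i=0 t=8 v=2: → [8,16); WM=−∞
i=1 t=8 v=4: → [8,16); WM=8
i=2 t=13 v=2: → [8,16); WM=8
i=3 t=16 v=3: → [16,24); WM=16; [8,16) fires=3
i=4 t=16 v=3: → [16,24); WM=16
i=5 t=22 v=2: → [16,24); WM=22
i=6 t=23 v=3: → [16,24); WM=22
i=7 t=23 v=4: → [16,24); WM=23
i=8 t=24 v=9: → [24,32); WM=23
i=9 t=25 v=7: → [24,32); WM=25; [16,24) fires=5
i=10 t=26 v=9: → [24,32); WM=25
i=11 t=26 v=3: → [24,32); WM=26
i=12 t=27 v=4: → [24,32); WM=26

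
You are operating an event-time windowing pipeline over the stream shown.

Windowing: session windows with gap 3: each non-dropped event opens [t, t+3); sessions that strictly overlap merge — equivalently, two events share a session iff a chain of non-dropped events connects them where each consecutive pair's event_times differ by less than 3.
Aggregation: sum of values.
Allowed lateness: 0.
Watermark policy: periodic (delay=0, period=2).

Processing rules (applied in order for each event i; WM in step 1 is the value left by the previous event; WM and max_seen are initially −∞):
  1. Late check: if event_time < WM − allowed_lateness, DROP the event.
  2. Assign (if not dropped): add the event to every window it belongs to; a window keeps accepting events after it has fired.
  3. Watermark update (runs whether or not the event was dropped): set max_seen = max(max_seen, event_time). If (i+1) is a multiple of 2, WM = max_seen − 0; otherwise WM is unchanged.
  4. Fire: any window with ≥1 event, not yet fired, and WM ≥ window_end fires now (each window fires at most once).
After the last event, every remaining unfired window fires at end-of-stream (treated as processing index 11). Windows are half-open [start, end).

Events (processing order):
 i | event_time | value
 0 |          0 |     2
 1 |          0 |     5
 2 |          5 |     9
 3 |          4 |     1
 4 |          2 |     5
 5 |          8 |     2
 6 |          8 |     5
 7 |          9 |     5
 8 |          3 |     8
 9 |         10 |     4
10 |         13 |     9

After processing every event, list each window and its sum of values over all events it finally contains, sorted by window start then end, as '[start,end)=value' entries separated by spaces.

[0,3)=7 [4,8)=10 [8,13)=16 [13,16)=9

i=0 t=0 v=2: → [0,3); WM=−∞
i=1 t=0 v=5: → [0,3); WM=0
i=2 t=5 v=9: → [5,8); WM=0
i=3 t=4 v=1: → [4,8); WM=5
i=4 t=2 v=5: DROP (t<5-0); WM=5
i=5 t=8 v=2: → [8,11); WM=8
i=6 t=8 v=5: → [8,11); WM=8
i=7 t=9 v=5: → [8,12); WM=9
i=8 t=3 v=8: DROP (t<9-0); WM=9
i=9 t=10 v=4: → [8,13); WM=10
i=10 t=13 v=9: → [13,16); WM=10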